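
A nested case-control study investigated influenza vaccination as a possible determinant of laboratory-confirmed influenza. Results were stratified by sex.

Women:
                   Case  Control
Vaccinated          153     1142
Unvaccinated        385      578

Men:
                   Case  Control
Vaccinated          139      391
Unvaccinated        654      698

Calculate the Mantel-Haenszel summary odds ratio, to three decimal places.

OR_MH = Σ(aᵢdᵢ/nᵢ) / Σ(bᵢcᵢ/nᵢ), where nᵢ is the stratum total.
Stratum 1 (Women): n = 2258; a·d/n = 153·578/2258 = 39.1647; b·c/n = 1142·385/2258 = 194.7166
Stratum 2 (Men): n = 1882; a·d/n = 139·698/1882 = 51.5526; b·c/n = 391·654/1882 = 135.8735
OR_MH = (39.1647 + 51.5526) / (194.7166 + 135.8735) = 90.7174 / 330.5901 = 0.27441

0.274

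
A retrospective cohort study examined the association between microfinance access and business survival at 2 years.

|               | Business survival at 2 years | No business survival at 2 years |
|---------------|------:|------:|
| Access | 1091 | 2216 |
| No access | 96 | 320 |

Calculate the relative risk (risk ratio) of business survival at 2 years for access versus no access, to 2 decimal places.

1.43

Cells: a = 1091, b = 2216, c = 96, d = 320.
Risk in exposed = 1091/3307 = 0.32991; risk in unexposed = 96/416 = 0.23077.
RR = 0.32991 / 0.23077 = 1.42959
The risk among the exposed is 1.43 times that among the unexposed.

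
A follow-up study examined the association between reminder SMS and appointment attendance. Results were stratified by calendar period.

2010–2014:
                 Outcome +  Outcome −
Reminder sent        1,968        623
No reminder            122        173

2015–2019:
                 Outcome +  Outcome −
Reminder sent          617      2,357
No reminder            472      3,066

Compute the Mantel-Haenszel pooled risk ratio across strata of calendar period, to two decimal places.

1.65

RR_MH = Σ(aᵢ·n₀ᵢ/nᵢ) / Σ(cᵢ·n₁ᵢ/nᵢ), with n₁ᵢ = aᵢ+bᵢ (exposed), n₀ᵢ = cᵢ+dᵢ (unexposed), nᵢ = n₁ᵢ+n₀ᵢ.
Stratum 1 (2010–2014): n₁ = 2591, n₀ = 295, n = 2886; a·n₀/n = 1968·295/2886 = 201.1642; c·n₁/n = 122·2591/2886 = 109.5295
Stratum 2 (2015–2019): n₁ = 2974, n₀ = 3538, n = 6512; a·n₀/n = 617·3538/6512 = 335.2190; c·n₁/n = 472·2974/6512 = 215.5602
RR_MH = (201.1642 + 335.2190) / (109.5295 + 215.5602) = 536.3832 / 325.0896 = 1.64995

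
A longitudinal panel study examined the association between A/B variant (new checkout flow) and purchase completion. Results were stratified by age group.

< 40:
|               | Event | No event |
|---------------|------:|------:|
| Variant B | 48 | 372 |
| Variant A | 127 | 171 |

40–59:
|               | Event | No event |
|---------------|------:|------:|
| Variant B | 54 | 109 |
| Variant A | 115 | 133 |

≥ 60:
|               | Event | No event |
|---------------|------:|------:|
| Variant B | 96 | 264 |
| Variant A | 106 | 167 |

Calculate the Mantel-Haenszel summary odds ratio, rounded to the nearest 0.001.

0.386

OR_MH = Σ(aᵢdᵢ/nᵢ) / Σ(bᵢcᵢ/nᵢ), where nᵢ is the stratum total.
Stratum 1 (< 40): n = 718; a·d/n = 48·171/718 = 11.4318; b·c/n = 372·127/718 = 65.7994
Stratum 2 (40–59): n = 411; a·d/n = 54·133/411 = 17.4745; b·c/n = 109·115/411 = 30.4988
Stratum 3 (≥ 60): n = 633; a·d/n = 96·167/633 = 25.3270; b·c/n = 264·106/633 = 44.2085
OR_MH = (11.4318 + 17.4745 + 25.3270) / (65.7994 + 30.4988 + 44.2085) = 54.2332 / 140.5068 = 0.38598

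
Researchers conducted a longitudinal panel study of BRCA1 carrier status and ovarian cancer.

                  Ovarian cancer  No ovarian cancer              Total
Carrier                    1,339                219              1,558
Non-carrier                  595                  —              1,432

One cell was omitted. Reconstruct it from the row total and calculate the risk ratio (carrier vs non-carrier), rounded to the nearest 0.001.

2.068

The missing cell is in the unexposed row: 1432 − 595 = 837.
So a = 1339, b = 219, c = 595, d = 837.
RR = [a/(a+b)] / [c/(c+d)] = (1339/1558) / (595/1432) = 0.85944/0.41550 = 2.06842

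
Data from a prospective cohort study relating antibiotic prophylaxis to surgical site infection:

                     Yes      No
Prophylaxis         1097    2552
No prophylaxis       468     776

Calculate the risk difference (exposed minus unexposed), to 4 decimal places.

Cells: a = 1097, b = 2552, c = 468, d = 776.
Risk in exposed = 1097/3649 = 0.300630; risk in unexposed = 468/1244 = 0.376206.
Risk difference = 0.300630 − 0.376206 = -0.075575

-0.0756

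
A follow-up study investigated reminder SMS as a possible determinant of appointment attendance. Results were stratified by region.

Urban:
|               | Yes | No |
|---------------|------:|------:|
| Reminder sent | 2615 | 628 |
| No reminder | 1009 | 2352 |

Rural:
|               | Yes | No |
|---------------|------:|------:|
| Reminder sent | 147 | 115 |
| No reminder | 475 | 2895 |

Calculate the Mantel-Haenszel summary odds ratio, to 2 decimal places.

OR_MH = Σ(aᵢdᵢ/nᵢ) / Σ(bᵢcᵢ/nᵢ), where nᵢ is the stratum total.
Stratum 1 (Urban): n = 6604; a·d/n = 2615·2352/6604 = 931.3265; b·c/n = 628·1009/6604 = 95.9497
Stratum 2 (Rural): n = 3632; a·d/n = 147·2895/3632 = 117.1710; b·c/n = 115·475/3632 = 15.0399
OR_MH = (931.3265 + 117.1710) / (95.9497 + 15.0399) = 1048.4974 / 110.9897 = 9.44680

9.45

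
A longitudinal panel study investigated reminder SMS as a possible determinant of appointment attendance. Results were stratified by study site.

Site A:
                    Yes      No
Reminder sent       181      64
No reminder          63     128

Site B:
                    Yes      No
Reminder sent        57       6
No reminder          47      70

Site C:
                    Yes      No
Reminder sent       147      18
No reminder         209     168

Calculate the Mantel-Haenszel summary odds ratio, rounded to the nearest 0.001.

6.807

OR_MH = Σ(aᵢdᵢ/nᵢ) / Σ(bᵢcᵢ/nᵢ), where nᵢ is the stratum total.
Stratum 1 (Site A): n = 436; a·d/n = 181·128/436 = 53.1376; b·c/n = 64·63/436 = 9.2477
Stratum 2 (Site B): n = 180; a·d/n = 57·70/180 = 22.1667; b·c/n = 6·47/180 = 1.5667
Stratum 3 (Site C): n = 542; a·d/n = 147·168/542 = 45.5646; b·c/n = 18·209/542 = 6.9410
OR_MH = (53.1376 + 22.1667 + 45.5646) / (9.2477 + 1.5667 + 6.9410) = 120.8689 / 17.7553 = 6.80747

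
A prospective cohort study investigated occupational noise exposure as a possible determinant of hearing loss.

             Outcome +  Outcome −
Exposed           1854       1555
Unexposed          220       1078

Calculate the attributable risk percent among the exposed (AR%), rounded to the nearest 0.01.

68.84

Cells: a = 1854, b = 1555, c = 220, d = 1078.
Risk in exposed = 1854/3409 = 0.54385; risk in unexposed = 220/1298 = 0.16949.
RR = 0.54385/0.16949 = 3.20874
AR% = (RR − 1)/RR × 100 = (3.20874 − 1)/3.20874 × 100 = 68.8351%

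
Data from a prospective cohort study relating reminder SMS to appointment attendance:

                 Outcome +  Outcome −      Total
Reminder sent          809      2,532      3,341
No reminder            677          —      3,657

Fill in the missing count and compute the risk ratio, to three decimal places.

1.308

The missing cell is in the unexposed row: 3657 − 677 = 2980.
So a = 809, b = 2532, c = 677, d = 2980.
RR = [a/(a+b)] / [c/(c+d)] = (809/3341) / (677/3657) = 0.24214/0.18512 = 1.30800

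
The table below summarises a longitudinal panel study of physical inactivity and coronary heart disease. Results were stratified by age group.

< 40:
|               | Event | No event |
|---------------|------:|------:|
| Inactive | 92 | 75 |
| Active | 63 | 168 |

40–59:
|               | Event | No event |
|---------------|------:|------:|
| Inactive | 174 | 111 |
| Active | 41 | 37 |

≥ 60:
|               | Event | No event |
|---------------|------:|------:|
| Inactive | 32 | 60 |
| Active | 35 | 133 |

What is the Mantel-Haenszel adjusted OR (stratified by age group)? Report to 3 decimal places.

2.245

OR_MH = Σ(aᵢdᵢ/nᵢ) / Σ(bᵢcᵢ/nᵢ), where nᵢ is the stratum total.
Stratum 1 (< 40): n = 398; a·d/n = 92·168/398 = 38.8342; b·c/n = 75·63/398 = 11.8719
Stratum 2 (40–59): n = 363; a·d/n = 174·37/363 = 17.7355; b·c/n = 111·41/363 = 12.5372
Stratum 3 (≥ 60): n = 260; a·d/n = 32·133/260 = 16.3692; b·c/n = 60·35/260 = 8.0769
OR_MH = (38.8342 + 17.7355 + 16.3692) / (11.8719 + 12.5372 + 8.0769) = 72.9389 / 32.4860 = 2.24524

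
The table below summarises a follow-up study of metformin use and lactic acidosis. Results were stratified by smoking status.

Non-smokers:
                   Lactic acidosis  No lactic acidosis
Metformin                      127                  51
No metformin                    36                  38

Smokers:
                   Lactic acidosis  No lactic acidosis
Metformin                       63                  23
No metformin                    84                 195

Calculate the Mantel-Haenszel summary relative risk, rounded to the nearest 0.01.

1.89

RR_MH = Σ(aᵢ·n₀ᵢ/nᵢ) / Σ(cᵢ·n₁ᵢ/nᵢ), with n₁ᵢ = aᵢ+bᵢ (exposed), n₀ᵢ = cᵢ+dᵢ (unexposed), nᵢ = n₁ᵢ+n₀ᵢ.
Stratum 1 (Non-smokers): n₁ = 178, n₀ = 74, n = 252; a·n₀/n = 127·74/252 = 37.2937; c·n₁/n = 36·178/252 = 25.4286
Stratum 2 (Smokers): n₁ = 86, n₀ = 279, n = 365; a·n₀/n = 63·279/365 = 48.1562; c·n₁/n = 84·86/365 = 19.7918
RR_MH = (37.2937 + 48.1562) / (25.4286 + 19.7918) = 85.4498 / 45.2204 = 1.88963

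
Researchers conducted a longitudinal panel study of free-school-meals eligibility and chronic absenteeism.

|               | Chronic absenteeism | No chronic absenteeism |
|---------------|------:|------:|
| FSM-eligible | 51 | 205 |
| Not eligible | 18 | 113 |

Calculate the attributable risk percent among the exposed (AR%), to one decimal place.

Cells: a = 51, b = 205, c = 18, d = 113.
Risk in exposed = 51/256 = 0.19922; risk in unexposed = 18/131 = 0.13740.
RR = 0.19922/0.13740 = 1.44987
AR% = (RR − 1)/RR × 100 = (1.44987 − 1)/1.44987 × 100 = 31.0283%

31.0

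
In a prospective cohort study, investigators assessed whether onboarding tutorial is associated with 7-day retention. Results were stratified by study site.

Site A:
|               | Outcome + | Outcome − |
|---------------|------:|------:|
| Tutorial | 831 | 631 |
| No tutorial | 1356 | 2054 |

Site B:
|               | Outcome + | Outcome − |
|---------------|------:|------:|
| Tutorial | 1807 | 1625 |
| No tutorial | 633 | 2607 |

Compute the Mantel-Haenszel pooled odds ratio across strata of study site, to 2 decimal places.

OR_MH = Σ(aᵢdᵢ/nᵢ) / Σ(bᵢcᵢ/nᵢ), where nᵢ is the stratum total.
Stratum 1 (Site A): n = 4872; a·d/n = 831·2054/4872 = 350.3436; b·c/n = 631·1356/4872 = 175.6232
Stratum 2 (Site B): n = 6672; a·d/n = 1807·2607/6672 = 706.0625; b·c/n = 1625·633/6672 = 154.1704
OR_MH = (350.3436 + 706.0625) / (175.6232 + 154.1704) = 1056.4061 / 329.7936 = 3.20323

3.20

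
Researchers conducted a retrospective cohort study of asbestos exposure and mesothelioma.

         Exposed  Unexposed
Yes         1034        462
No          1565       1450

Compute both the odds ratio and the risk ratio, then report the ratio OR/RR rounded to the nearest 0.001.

1.259

Reading the table with exposure as columns: a = 1034 (Exposed, case), b = 1565 (Exposed, non-case), c = 462 (Unexposed, case), d = 1450.
OR = (1034·1450)/(1565·462) = 1499300/723030 = 2.07363
Risk in exposed = 1034/2599 = 0.39785; risk in unexposed = 462/1912 = 0.24163; RR = 1.64649
OR/RR = 2.07363 / 1.64649 = 1.25942
The outcome is not rare, so the OR lies further from 1 than the RR.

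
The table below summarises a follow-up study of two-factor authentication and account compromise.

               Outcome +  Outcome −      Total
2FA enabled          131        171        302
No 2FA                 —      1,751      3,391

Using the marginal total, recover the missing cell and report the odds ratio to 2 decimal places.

The missing cell is in the unexposed row: 3391 − 1751 = 1640.
So a = 131, b = 171, c = 1640, d = 1751.
OR = (a·d)/(b·c) = (131 × 1751) / (171 × 1640) = 229381 / 280440 = 0.81793

0.82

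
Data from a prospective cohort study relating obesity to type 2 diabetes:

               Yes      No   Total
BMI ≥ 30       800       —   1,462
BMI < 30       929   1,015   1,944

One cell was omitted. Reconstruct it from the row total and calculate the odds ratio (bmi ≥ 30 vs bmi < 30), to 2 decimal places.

The missing cell is in the exposed row: 1462 − 800 = 662.
So a = 800, b = 662, c = 929, d = 1015.
OR = (a·d)/(b·c) = (800 × 1015) / (662 × 929) = 812000 / 614998 = 1.32033

1.32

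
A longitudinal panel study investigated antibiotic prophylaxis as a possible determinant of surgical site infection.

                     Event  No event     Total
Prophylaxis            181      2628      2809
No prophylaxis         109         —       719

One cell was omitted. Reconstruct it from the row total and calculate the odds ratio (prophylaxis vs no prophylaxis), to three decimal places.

0.385

The missing cell is in the unexposed row: 719 − 109 = 610.
So a = 181, b = 2628, c = 109, d = 610.
OR = (a·d)/(b·c) = (181 × 610) / (2628 × 109) = 110410 / 286452 = 0.38544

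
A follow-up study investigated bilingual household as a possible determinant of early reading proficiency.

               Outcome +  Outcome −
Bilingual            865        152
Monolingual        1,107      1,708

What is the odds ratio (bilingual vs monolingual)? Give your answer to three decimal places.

Cells: a = 865, b = 152, c = 1107, d = 1708.
OR = (a·d)/(b·c) = (865 × 1708) / (152 × 1107) = 1477420 / 168264 = 8.78037
The odds of early reading proficiency are about 8.78 times as high in the bilingual group.

8.780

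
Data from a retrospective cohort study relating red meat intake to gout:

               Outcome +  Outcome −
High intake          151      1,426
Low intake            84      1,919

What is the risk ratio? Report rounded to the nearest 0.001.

2.283

Cells: a = 151, b = 1426, c = 84, d = 1919.
Risk in exposed = 151/1577 = 0.09575; risk in unexposed = 84/2003 = 0.04194.
RR = 0.09575 / 0.04194 = 2.28322
The risk among the exposed is 2.28 times that among the unexposed.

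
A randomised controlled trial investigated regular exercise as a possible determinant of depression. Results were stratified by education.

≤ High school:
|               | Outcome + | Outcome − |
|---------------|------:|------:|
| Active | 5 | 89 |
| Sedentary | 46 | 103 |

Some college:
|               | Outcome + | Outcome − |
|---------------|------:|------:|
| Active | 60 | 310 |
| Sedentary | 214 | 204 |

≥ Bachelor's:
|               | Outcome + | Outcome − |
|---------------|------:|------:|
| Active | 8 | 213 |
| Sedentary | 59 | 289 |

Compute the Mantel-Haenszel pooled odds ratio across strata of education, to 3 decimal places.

0.176

OR_MH = Σ(aᵢdᵢ/nᵢ) / Σ(bᵢcᵢ/nᵢ), where nᵢ is the stratum total.
Stratum 1 (≤ High school): n = 243; a·d/n = 5·103/243 = 2.1193; b·c/n = 89·46/243 = 16.8477
Stratum 2 (Some college): n = 788; a·d/n = 60·204/788 = 15.5330; b·c/n = 310·214/788 = 84.1878
Stratum 3 (≥ Bachelor's): n = 569; a·d/n = 8·289/569 = 4.0633; b·c/n = 213·59/569 = 22.0861
OR_MH = (2.1193 + 15.5330 + 4.0633) / (16.8477 + 84.1878 + 22.0861) = 21.7156 / 123.1217 = 0.17638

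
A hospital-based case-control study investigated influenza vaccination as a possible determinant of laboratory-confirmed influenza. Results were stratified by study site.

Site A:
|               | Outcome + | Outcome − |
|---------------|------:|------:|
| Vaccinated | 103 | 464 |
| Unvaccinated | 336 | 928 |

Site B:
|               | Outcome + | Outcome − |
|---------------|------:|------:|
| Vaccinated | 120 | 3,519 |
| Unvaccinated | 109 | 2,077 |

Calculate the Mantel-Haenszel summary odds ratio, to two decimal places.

OR_MH = Σ(aᵢdᵢ/nᵢ) / Σ(bᵢcᵢ/nᵢ), where nᵢ is the stratum total.
Stratum 1 (Site A): n = 1831; a·d/n = 103·928/1831 = 52.2032; b·c/n = 464·336/1831 = 85.1469
Stratum 2 (Site B): n = 5825; a·d/n = 120·2077/5825 = 42.7880; b·c/n = 3519·109/5825 = 65.8491
OR_MH = (52.2032 + 42.7880) / (85.1469 + 65.8491) = 94.9912 / 150.9960 = 0.62910

0.63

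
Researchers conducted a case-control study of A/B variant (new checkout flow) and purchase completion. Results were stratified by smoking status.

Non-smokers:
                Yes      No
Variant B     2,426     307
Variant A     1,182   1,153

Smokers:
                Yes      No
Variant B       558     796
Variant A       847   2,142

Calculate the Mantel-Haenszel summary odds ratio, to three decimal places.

OR_MH = Σ(aᵢdᵢ/nᵢ) / Σ(bᵢcᵢ/nᵢ), where nᵢ is the stratum total.
Stratum 1 (Non-smokers): n = 5068; a·d/n = 2426·1153/5068 = 551.9294; b·c/n = 307·1182/5068 = 71.6010
Stratum 2 (Smokers): n = 4343; a·d/n = 558·2142/4343 = 275.2098; b·c/n = 796·847/4343 = 155.2411
OR_MH = (551.9294 + 275.2098) / (71.6010 + 155.2411) = 827.1391 / 226.8421 = 3.64632

3.646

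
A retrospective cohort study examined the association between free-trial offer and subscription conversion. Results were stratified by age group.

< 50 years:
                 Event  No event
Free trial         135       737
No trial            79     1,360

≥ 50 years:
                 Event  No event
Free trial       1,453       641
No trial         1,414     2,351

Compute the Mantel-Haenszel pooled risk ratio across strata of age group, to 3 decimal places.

1.902

RR_MH = Σ(aᵢ·n₀ᵢ/nᵢ) / Σ(cᵢ·n₁ᵢ/nᵢ), with n₁ᵢ = aᵢ+bᵢ (exposed), n₀ᵢ = cᵢ+dᵢ (unexposed), nᵢ = n₁ᵢ+n₀ᵢ.
Stratum 1 (< 50 years): n₁ = 872, n₀ = 1439, n = 2311; a·n₀/n = 135·1439/2311 = 84.0610; c·n₁/n = 79·872/2311 = 29.8087
Stratum 2 (≥ 50 years): n₁ = 2094, n₀ = 3765, n = 5859; a·n₀/n = 1453·3765/5859 = 933.6994; c·n₁/n = 1414·2094/5859 = 505.3620
RR_MH = (84.0610 + 933.6994) / (29.8087 + 505.3620) = 1017.7604 / 535.1707 = 1.90175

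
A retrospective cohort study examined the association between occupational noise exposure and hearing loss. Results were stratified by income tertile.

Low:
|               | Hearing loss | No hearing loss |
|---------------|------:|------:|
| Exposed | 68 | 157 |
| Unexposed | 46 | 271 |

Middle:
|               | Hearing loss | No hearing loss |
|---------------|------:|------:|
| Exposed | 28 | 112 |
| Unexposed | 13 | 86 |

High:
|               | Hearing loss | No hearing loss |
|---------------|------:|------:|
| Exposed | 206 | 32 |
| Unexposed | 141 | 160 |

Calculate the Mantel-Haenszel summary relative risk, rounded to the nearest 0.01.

RR_MH = Σ(aᵢ·n₀ᵢ/nᵢ) / Σ(cᵢ·n₁ᵢ/nᵢ), with n₁ᵢ = aᵢ+bᵢ (exposed), n₀ᵢ = cᵢ+dᵢ (unexposed), nᵢ = n₁ᵢ+n₀ᵢ.
Stratum 1 (Low): n₁ = 225, n₀ = 317, n = 542; a·n₀/n = 68·317/542 = 39.7712; c·n₁/n = 46·225/542 = 19.0959
Stratum 2 (Middle): n₁ = 140, n₀ = 99, n = 239; a·n₀/n = 28·99/239 = 11.5983; c·n₁/n = 13·140/239 = 7.6151
Stratum 3 (High): n₁ = 238, n₀ = 301, n = 539; a·n₀/n = 206·301/539 = 115.0390; c·n₁/n = 141·238/539 = 62.2597
RR_MH = (39.7712 + 11.5983 + 115.0390) / (19.0959 + 7.6151 + 62.2597) = 166.4085 / 88.9707 = 1.87037

1.87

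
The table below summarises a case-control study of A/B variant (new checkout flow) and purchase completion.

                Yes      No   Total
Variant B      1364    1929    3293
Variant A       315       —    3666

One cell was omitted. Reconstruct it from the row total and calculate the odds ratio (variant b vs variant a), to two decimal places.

7.52

The missing cell is in the unexposed row: 3666 − 315 = 3351.
So a = 1364, b = 1929, c = 315, d = 3351.
OR = (a·d)/(b·c) = (1364 × 3351) / (1929 × 315) = 4570764 / 607635 = 7.52222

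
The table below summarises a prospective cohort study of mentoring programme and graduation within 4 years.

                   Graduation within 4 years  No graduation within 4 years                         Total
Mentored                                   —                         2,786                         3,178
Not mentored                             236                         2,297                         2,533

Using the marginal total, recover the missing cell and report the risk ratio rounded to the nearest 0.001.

1.324

The missing cell is in the exposed row: 3178 − 2786 = 392.
So a = 392, b = 2786, c = 236, d = 2297.
RR = [a/(a+b)] / [c/(c+d)] = (392/3178) / (236/2533) = 0.12335/0.09317 = 1.32390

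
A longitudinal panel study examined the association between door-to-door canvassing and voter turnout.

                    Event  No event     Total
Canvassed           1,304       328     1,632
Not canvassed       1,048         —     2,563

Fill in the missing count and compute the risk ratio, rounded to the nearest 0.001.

1.954

The missing cell is in the unexposed row: 2563 − 1048 = 1515.
So a = 1304, b = 328, c = 1048, d = 1515.
RR = [a/(a+b)] / [c/(c+d)] = (1304/1632) / (1048/2563) = 0.79902/0.40890 = 1.95409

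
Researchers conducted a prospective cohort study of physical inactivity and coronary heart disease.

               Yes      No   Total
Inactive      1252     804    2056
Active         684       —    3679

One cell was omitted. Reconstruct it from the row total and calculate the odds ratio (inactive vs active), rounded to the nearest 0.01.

6.82

The missing cell is in the unexposed row: 3679 − 684 = 2995.
So a = 1252, b = 804, c = 684, d = 2995.
OR = (a·d)/(b·c) = (1252 × 2995) / (804 × 684) = 3749740 / 549936 = 6.81850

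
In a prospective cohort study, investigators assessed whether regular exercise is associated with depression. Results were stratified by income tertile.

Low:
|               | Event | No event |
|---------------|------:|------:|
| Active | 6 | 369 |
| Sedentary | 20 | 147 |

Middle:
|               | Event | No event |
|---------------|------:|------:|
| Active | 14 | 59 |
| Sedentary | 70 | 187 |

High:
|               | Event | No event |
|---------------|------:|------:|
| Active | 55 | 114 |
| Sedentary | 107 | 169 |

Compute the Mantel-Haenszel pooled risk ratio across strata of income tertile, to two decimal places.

RR_MH = Σ(aᵢ·n₀ᵢ/nᵢ) / Σ(cᵢ·n₁ᵢ/nᵢ), with n₁ᵢ = aᵢ+bᵢ (exposed), n₀ᵢ = cᵢ+dᵢ (unexposed), nᵢ = n₁ᵢ+n₀ᵢ.
Stratum 1 (Low): n₁ = 375, n₀ = 167, n = 542; a·n₀/n = 6·167/542 = 1.8487; c·n₁/n = 20·375/542 = 13.8376
Stratum 2 (Middle): n₁ = 73, n₀ = 257, n = 330; a·n₀/n = 14·257/330 = 10.9030; c·n₁/n = 70·73/330 = 15.4848
Stratum 3 (High): n₁ = 169, n₀ = 276, n = 445; a·n₀/n = 55·276/445 = 34.1124; c·n₁/n = 107·169/445 = 40.6360
RR_MH = (1.8487 + 10.9030 + 34.1124) / (13.8376 + 15.4848 + 40.6360) = 46.8641 / 69.9584 = 0.66988

0.67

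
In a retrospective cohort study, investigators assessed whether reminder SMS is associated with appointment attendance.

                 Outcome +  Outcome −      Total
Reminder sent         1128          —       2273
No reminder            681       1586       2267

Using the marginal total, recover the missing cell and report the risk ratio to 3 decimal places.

The missing cell is in the exposed row: 2273 − 1128 = 1145.
So a = 1128, b = 1145, c = 681, d = 1586.
RR = [a/(a+b)] / [c/(c+d)] = (1128/2273) / (681/2267) = 0.49626/0.30040 = 1.65202

1.652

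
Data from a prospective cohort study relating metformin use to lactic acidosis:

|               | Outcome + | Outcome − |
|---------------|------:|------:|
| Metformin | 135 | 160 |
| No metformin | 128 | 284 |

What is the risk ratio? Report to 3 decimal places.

1.473

Cells: a = 135, b = 160, c = 128, d = 284.
Risk in exposed = 135/295 = 0.45763; risk in unexposed = 128/412 = 0.31068.
RR = 0.45763 / 0.31068 = 1.47299
The risk among the exposed is 1.47 times that among the unexposed.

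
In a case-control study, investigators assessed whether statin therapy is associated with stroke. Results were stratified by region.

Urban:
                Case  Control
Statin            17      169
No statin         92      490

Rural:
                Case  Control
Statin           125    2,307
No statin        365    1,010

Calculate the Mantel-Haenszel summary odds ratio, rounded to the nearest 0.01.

OR_MH = Σ(aᵢdᵢ/nᵢ) / Σ(bᵢcᵢ/nᵢ), where nᵢ is the stratum total.
Stratum 1 (Urban): n = 768; a·d/n = 17·490/768 = 10.8464; b·c/n = 169·92/768 = 20.2448
Stratum 2 (Rural): n = 3807; a·d/n = 125·1010/3807 = 33.1626; b·c/n = 2307·365/3807 = 221.1860
OR_MH = (10.8464 + 33.1626) / (20.2448 + 221.1860) = 44.0089 / 241.4308 = 0.18228

0.18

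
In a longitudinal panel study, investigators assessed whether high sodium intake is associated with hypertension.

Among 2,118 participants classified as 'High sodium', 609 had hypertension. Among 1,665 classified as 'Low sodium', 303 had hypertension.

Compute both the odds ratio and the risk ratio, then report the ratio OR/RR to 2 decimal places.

1.15

From the description: a = 609, b = 1509, c = 303, d = 1362.
OR = (609·1362)/(1509·303) = 829458/457227 = 1.81411
Risk in exposed = 609/2118 = 0.28754; risk in unexposed = 303/1665 = 0.18198; RR = 1.58002
OR/RR = 1.81411 / 1.58002 = 1.14815
The outcome is not rare, so the OR lies further from 1 than the RR.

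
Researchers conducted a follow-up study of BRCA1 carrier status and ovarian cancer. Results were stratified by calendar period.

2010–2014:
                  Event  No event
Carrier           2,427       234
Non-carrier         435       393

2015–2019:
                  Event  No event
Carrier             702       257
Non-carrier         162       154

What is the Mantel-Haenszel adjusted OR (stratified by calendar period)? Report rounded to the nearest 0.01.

5.79

OR_MH = Σ(aᵢdᵢ/nᵢ) / Σ(bᵢcᵢ/nᵢ), where nᵢ is the stratum total.
Stratum 1 (2010–2014): n = 3489; a·d/n = 2427·393/3489 = 273.3766; b·c/n = 234·435/3489 = 29.1745
Stratum 2 (2015–2019): n = 1275; a·d/n = 702·154/1275 = 84.7906; b·c/n = 257·162/1275 = 32.6541
OR_MH = (273.3766 + 84.7906) / (29.1745 + 32.6541) = 358.1672 / 61.8287 = 5.79290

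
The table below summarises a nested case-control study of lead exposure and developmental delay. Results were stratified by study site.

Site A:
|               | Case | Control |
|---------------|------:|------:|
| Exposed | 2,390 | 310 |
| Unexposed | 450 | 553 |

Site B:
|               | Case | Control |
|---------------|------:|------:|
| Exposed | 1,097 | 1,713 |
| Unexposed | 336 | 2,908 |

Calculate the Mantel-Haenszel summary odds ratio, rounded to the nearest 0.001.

OR_MH = Σ(aᵢdᵢ/nᵢ) / Σ(bᵢcᵢ/nᵢ), where nᵢ is the stratum total.
Stratum 1 (Site A): n = 3703; a·d/n = 2390·553/3703 = 356.9187; b·c/n = 310·450/3703 = 37.6722
Stratum 2 (Site B): n = 6054; a·d/n = 1097·2908/6054 = 526.9369; b·c/n = 1713·336/6054 = 95.0723
OR_MH = (356.9187 + 526.9369) / (37.6722 + 95.0723) = 883.8556 / 132.7445 = 6.65832

6.658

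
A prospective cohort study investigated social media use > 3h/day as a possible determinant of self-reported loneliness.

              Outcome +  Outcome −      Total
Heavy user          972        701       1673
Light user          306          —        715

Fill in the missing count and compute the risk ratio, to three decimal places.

The missing cell is in the unexposed row: 715 − 306 = 409.
So a = 972, b = 701, c = 306, d = 409.
RR = [a/(a+b)] / [c/(c+d)] = (972/1673) / (306/715) = 0.58099/0.42797 = 1.35755

1.358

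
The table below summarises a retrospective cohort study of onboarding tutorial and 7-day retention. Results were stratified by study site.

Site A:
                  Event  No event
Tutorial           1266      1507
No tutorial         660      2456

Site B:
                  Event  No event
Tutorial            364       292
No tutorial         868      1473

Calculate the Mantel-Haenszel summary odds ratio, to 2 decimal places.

2.79

OR_MH = Σ(aᵢdᵢ/nᵢ) / Σ(bᵢcᵢ/nᵢ), where nᵢ is the stratum total.
Stratum 1 (Site A): n = 5889; a·d/n = 1266·2456/5889 = 527.9837; b·c/n = 1507·660/5889 = 168.8945
Stratum 2 (Site B): n = 2997; a·d/n = 364·1473/2997 = 178.9029; b·c/n = 292·868/2997 = 84.5699
OR_MH = (527.9837 + 178.9029) / (168.8945 + 84.5699) = 706.8866 / 253.4645 = 2.78890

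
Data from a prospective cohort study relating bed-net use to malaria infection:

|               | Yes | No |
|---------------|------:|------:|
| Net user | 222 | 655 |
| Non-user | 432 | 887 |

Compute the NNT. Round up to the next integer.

Risk in treated group = 222/877 = 0.25314; risk in control = 432/1319 = 0.32752.
Absolute risk reduction = 0.32752 − 0.25314 = 0.07439
NNT = 1 / ARR = 1 / 0.07439 = 13.444 → round up → 14

14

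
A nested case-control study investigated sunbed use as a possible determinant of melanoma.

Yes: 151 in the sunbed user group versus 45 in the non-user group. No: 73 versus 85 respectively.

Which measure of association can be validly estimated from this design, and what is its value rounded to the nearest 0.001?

From the description: a = 151, b = 73, c = 45, d = 85.
This is a nested case-control study: participants were sampled on outcome status, so risks in the source population cannot be estimated directly — relative risk is not valid here. The odds ratio is the appropriate measure.
OR = (a·d)/(b·c) = (151 × 85) / (73 × 45) = 12835 / 3285 = 3.90715

3.907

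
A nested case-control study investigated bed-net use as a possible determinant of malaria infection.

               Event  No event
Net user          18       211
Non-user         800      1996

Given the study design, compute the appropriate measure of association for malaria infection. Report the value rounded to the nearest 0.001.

Cells: a = 18, b = 211, c = 800, d = 1996.
This is a nested case-control study: participants were sampled on outcome status, so risks in the source population cannot be estimated directly — relative risk is not valid here. The odds ratio is the appropriate measure.
OR = (a·d)/(b·c) = (18 × 1996) / (211 × 800) = 35928 / 168800 = 0.21284

0.213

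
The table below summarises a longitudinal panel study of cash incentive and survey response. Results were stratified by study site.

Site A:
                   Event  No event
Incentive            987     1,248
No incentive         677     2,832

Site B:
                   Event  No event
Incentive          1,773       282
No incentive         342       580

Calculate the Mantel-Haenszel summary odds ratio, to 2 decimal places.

OR_MH = Σ(aᵢdᵢ/nᵢ) / Σ(bᵢcᵢ/nᵢ), where nᵢ is the stratum total.
Stratum 1 (Site A): n = 5744; a·d/n = 987·2832/5744 = 486.6267; b·c/n = 1248·677/5744 = 147.0919
Stratum 2 (Site B): n = 2977; a·d/n = 1773·580/2977 = 345.4283; b·c/n = 282·342/2977 = 32.3964
OR_MH = (486.6267 + 345.4283) / (147.0919 + 32.3964) = 832.0550 / 179.4883 = 4.63571

4.64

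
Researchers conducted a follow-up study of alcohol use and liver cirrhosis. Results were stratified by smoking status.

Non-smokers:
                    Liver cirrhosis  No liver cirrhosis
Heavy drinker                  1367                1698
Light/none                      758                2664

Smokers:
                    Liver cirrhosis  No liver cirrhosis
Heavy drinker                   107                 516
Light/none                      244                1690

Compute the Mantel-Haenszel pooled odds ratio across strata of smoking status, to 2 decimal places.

OR_MH = Σ(aᵢdᵢ/nᵢ) / Σ(bᵢcᵢ/nᵢ), where nᵢ is the stratum total.
Stratum 1 (Non-smokers): n = 6487; a·d/n = 1367·2664/6487 = 561.3825; b·c/n = 1698·758/6487 = 198.4097
Stratum 2 (Smokers): n = 2557; a·d/n = 107·1690/2557 = 70.7196; b·c/n = 516·244/2557 = 49.2390
OR_MH = (561.3825 + 70.7196) / (198.4097 + 49.2390) = 632.1021 / 247.6487 = 2.55241

2.55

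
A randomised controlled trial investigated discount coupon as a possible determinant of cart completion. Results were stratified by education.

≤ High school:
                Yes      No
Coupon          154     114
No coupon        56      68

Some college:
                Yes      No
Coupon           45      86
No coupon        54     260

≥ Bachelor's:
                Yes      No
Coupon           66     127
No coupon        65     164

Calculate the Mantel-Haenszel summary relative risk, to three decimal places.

1.386

RR_MH = Σ(aᵢ·n₀ᵢ/nᵢ) / Σ(cᵢ·n₁ᵢ/nᵢ), with n₁ᵢ = aᵢ+bᵢ (exposed), n₀ᵢ = cᵢ+dᵢ (unexposed), nᵢ = n₁ᵢ+n₀ᵢ.
Stratum 1 (≤ High school): n₁ = 268, n₀ = 124, n = 392; a·n₀/n = 154·124/392 = 48.7143; c·n₁/n = 56·268/392 = 38.2857
Stratum 2 (Some college): n₁ = 131, n₀ = 314, n = 445; a·n₀/n = 45·314/445 = 31.7528; c·n₁/n = 54·131/445 = 15.8966
Stratum 3 (≥ Bachelor's): n₁ = 193, n₀ = 229, n = 422; a·n₀/n = 66·229/422 = 35.8152; c·n₁/n = 65·193/422 = 29.7275
RR_MH = (48.7143 + 31.7528 + 35.8152) / (38.2857 + 15.8966 + 29.7275) = 116.2823 / 83.9098 = 1.38580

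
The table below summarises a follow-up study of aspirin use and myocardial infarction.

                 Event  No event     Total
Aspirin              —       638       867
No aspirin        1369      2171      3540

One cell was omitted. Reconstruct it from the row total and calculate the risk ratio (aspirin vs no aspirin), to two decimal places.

The missing cell is in the exposed row: 867 − 638 = 229.
So a = 229, b = 638, c = 1369, d = 2171.
RR = [a/(a+b)] / [c/(c+d)] = (229/867) / (1369/3540) = 0.26413/0.38672 = 0.68299

0.68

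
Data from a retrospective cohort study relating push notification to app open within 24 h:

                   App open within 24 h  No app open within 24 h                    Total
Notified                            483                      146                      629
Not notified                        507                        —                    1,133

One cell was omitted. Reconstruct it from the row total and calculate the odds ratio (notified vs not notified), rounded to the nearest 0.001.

The missing cell is in the unexposed row: 1133 − 507 = 626.
So a = 483, b = 146, c = 507, d = 626.
OR = (a·d)/(b·c) = (483 × 626) / (146 × 507) = 302358 / 74022 = 4.08470

4.085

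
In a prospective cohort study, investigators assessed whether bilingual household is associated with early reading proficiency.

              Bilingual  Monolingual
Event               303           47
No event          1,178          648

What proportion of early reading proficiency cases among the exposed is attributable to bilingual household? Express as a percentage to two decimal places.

66.95

Reading the table with exposure as columns: a = 303 (Bilingual, case), b = 1178 (Bilingual, non-case), c = 47 (Monolingual, case), d = 648.
Risk in exposed = 303/1481 = 0.20459; risk in unexposed = 47/695 = 0.06763.
RR = 0.20459/0.06763 = 3.02534
AR% = (RR − 1)/RR × 100 = (3.02534 − 1)/3.02534 × 100 = 66.9459%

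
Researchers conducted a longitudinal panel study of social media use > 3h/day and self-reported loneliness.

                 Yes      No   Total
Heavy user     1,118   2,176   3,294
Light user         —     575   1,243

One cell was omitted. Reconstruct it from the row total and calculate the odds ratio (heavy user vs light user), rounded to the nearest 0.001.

The missing cell is in the unexposed row: 1243 − 575 = 668.
So a = 1118, b = 2176, c = 668, d = 575.
OR = (a·d)/(b·c) = (1118 × 575) / (2176 × 668) = 642850 / 1453568 = 0.44226

0.442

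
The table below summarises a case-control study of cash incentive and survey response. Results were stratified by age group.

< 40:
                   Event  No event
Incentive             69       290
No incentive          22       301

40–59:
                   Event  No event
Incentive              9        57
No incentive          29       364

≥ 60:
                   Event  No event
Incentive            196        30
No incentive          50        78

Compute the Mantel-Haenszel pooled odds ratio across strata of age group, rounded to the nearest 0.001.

OR_MH = Σ(aᵢdᵢ/nᵢ) / Σ(bᵢcᵢ/nᵢ), where nᵢ is the stratum total.
Stratum 1 (< 40): n = 682; a·d/n = 69·301/682 = 30.4531; b·c/n = 290·22/682 = 9.3548
Stratum 2 (40–59): n = 459; a·d/n = 9·364/459 = 7.1373; b·c/n = 57·29/459 = 3.6013
Stratum 3 (≥ 60): n = 354; a·d/n = 196·78/354 = 43.1864; b·c/n = 30·50/354 = 4.2373
OR_MH = (30.4531 + 7.1373 + 43.1864) / (9.3548 + 3.6013 + 4.2373) = 80.7768 / 17.1934 = 4.69812

4.698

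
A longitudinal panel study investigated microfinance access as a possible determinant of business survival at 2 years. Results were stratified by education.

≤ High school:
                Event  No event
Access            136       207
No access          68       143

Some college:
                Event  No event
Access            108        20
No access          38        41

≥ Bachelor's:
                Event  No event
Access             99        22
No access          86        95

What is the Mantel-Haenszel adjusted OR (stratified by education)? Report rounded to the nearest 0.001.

2.480

OR_MH = Σ(aᵢdᵢ/nᵢ) / Σ(bᵢcᵢ/nᵢ), where nᵢ is the stratum total.
Stratum 1 (≤ High school): n = 554; a·d/n = 136·143/554 = 35.1047; b·c/n = 207·68/554 = 25.4079
Stratum 2 (Some college): n = 207; a·d/n = 108·41/207 = 21.3913; b·c/n = 20·38/207 = 3.6715
Stratum 3 (≥ Bachelor's): n = 302; a·d/n = 99·95/302 = 31.1424; b·c/n = 22·86/302 = 6.2649
OR_MH = (35.1047 + 21.3913 + 31.1424) / (25.4079 + 3.6715 + 6.2649) = 87.6384 / 35.3443 = 2.47956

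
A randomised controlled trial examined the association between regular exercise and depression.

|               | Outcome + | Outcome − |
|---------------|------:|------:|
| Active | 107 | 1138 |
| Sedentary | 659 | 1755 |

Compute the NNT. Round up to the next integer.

6

Risk in treated group = 107/1245 = 0.08594; risk in control = 659/2414 = 0.27299.
Absolute risk reduction = 0.27299 − 0.08594 = 0.18705
NNT = 1 / ARR = 1 / 0.18705 = 5.346 → round up → 6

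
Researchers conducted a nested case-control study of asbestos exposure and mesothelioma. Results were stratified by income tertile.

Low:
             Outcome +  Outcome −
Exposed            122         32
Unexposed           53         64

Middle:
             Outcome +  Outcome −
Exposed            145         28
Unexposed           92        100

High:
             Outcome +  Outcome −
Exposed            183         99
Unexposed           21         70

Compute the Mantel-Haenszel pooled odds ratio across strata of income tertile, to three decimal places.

5.446

OR_MH = Σ(aᵢdᵢ/nᵢ) / Σ(bᵢcᵢ/nᵢ), where nᵢ is the stratum total.
Stratum 1 (Low): n = 271; a·d/n = 122·64/271 = 28.8118; b·c/n = 32·53/271 = 6.2583
Stratum 2 (Middle): n = 365; a·d/n = 145·100/365 = 39.7260; b·c/n = 28·92/365 = 7.0575
Stratum 3 (High): n = 373; a·d/n = 183·70/373 = 34.3432; b·c/n = 99·21/373 = 5.5737
OR_MH = (28.8118 + 39.7260 + 34.3432) / (6.2583 + 7.0575 + 5.5737) = 102.8810 / 18.8896 = 5.44645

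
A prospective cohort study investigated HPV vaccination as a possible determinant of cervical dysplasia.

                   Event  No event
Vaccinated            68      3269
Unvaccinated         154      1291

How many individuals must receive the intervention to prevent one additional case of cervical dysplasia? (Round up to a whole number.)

12

Risk in treated group = 68/3337 = 0.02038; risk in control = 154/1445 = 0.10657.
Absolute risk reduction = 0.10657 − 0.02038 = 0.08620
NNT = 1 / ARR = 1 / 0.08620 = 11.601 → round up → 12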